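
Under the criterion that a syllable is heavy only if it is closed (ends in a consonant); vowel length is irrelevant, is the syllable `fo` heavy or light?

light

`fo`: short vowel, open (no coda). Open (no coda) → light.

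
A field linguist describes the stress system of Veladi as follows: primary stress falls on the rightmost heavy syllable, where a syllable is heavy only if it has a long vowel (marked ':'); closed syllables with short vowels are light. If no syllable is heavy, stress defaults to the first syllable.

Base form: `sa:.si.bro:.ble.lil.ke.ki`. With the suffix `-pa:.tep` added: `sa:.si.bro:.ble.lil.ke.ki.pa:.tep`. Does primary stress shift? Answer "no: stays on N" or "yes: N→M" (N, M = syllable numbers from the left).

Base `sa:.si.bro:.ble.lil.ke.ki` (7 syllables):
  Weights: 1 sa: H, 2 si L, 3 bro: H, 4 ble L, 5 lil L, 6 ke L, 7 ki L.
  Heavy syllables in the domain: 1, 3. The rightmost is syllable 3 (bro:).
  → primary stress on syllable 3.
Suffixed `sa:.si.bro:.ble.lil.ke.ki.pa:.tep` (9 syllables):
  Weights: 1 sa: H, 2 si L, 3 bro: H, 4 ble L, 5 lil L, 6 ke L, 7 ki L, 8 pa: H, 9 tep L.
  Heavy syllables in the domain: 1, 3, 8. The rightmost is syllable 8 (pa:).
  → primary stress on syllable 8.

yes: 3→8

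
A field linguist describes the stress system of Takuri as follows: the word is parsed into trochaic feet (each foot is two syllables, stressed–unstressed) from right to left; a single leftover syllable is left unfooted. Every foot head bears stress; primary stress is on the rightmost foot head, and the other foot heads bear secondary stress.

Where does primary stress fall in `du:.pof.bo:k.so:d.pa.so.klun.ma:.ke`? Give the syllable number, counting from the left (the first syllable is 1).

Parse right to left into trochaic (ˈσσ) feet: du: (ˈpof.bo:k) (ˈso:d.pa) (ˈso.klun) (ˈma:.ke). Syllable 1 is left unfooted.
Foot heads (stressed positions): 2, 4, 6, 8.
End Rule Rightmost: primary stress on the rightmost head = syllable 8.
Primary stress: syllable 8 → du:.pof.bo:k.so:d.pa.so.klun.ˈma:.ke.

8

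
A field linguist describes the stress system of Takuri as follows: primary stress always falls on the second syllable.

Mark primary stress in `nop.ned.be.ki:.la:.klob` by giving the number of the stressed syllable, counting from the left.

2

The word has 6 syllables; the second syllable is syllable 2 (ned).
Primary stress: syllable 2 → nop.ˈned.be.ki:.la:.klob.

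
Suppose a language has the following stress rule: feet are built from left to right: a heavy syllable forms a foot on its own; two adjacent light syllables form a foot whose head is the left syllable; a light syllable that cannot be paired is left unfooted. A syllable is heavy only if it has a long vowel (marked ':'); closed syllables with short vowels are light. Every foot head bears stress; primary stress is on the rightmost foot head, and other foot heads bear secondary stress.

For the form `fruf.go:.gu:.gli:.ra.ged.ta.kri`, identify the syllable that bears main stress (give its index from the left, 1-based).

7

Weights: 1 fruf L, 2 go: H, 3 gu: H, 4 gli: H, 5 ra L, 6 ged L, 7 ta L, 8 kri L.
Parse left to right (heavy = foot alone; LL = one foot; stranded L unfooted): fruf (ˈgo:) (ˈgu:) (ˈgli:) (ˈra.ged) (ˈta.kri).
Foot heads: 2, 3, 4, 5, 7.
Primary stress on the rightmost head = syllable 7.
Primary stress: syllable 7 → fruf.go:.gu:.gli:.ra.ged.ˈta.kri.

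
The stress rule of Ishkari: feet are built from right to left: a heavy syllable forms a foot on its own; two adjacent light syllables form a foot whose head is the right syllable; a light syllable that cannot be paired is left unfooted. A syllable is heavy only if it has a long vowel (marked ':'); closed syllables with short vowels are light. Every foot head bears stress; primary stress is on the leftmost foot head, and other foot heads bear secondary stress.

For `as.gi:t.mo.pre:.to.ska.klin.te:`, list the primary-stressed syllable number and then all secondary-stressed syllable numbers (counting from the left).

primary 2, secondary 4, 7, 8

Weights: 1 as L, 2 gi:t H, 3 mo L, 4 pre: H, 5 to L, 6 ska L, 7 klin L, 8 te: H.
Parse right to left (heavy = foot alone; LL = one foot; stranded L unfooted): as (ˈgi:t) mo (ˈpre:) to (ska.ˈklin) (ˈte:).
Foot heads: 2, 4, 7, 8.
Primary stress on the leftmost head = syllable 2.
Secondary stress on 4, 7, 8: as.ˈgi:t.mo.ˌpre:.to.ska.ˌklin.ˌte:.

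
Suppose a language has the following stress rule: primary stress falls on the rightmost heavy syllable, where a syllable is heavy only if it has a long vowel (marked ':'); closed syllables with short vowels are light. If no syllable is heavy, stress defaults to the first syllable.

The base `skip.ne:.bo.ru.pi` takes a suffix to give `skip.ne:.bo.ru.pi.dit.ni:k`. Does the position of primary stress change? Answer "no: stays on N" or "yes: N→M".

yes: 2→7

Base `skip.ne:.bo.ru.pi` (5 syllables):
  Weights: 1 skip L, 2 ne: H, 3 bo L, 4 ru L, 5 pi L.
  Heavy syllables in the domain: 2. The rightmost is syllable 2 (ne:).
  → primary stress on syllable 2.
Suffixed `skip.ne:.bo.ru.pi.dit.ni:k` (7 syllables):
  Weights: 1 skip L, 2 ne: H, 3 bo L, 4 ru L, 5 pi L, 6 dit L, 7 ni:k H.
  Heavy syllables in the domain: 2, 7. The rightmost is syllable 7 (ni:k).
  → primary stress on syllable 7.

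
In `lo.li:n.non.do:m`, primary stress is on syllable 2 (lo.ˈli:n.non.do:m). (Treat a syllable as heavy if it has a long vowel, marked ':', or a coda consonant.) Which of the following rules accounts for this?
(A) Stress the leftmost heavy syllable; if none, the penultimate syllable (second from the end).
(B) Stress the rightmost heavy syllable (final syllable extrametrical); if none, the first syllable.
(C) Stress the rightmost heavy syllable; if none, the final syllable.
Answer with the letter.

A

Rule A → syllable 2 ✓.
Rule B → syllable 3 (observed: 2).
Rule C → syllable 4 (observed: 2).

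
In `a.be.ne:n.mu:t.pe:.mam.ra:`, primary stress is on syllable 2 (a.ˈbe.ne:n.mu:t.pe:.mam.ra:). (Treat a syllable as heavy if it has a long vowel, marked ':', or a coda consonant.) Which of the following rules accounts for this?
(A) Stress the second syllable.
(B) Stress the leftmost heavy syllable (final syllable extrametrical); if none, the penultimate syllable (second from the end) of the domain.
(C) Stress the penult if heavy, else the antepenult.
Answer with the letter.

A

Rule A → syllable 2 ✓.
Rule B → syllable 3 (observed: 2).
Rule C → syllable 6 (observed: 2).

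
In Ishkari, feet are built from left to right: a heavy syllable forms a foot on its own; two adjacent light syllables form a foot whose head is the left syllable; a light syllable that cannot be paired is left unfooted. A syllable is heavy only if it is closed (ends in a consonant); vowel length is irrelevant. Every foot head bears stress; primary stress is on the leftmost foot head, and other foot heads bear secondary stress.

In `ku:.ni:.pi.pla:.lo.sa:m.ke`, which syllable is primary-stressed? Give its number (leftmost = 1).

Weights: 1 ku: L, 2 ni: L, 3 pi L, 4 pla: L, 5 lo L, 6 sa:m H, 7 ke L.
Parse left to right (heavy = foot alone; LL = one foot; stranded L unfooted): (ˈku:.ni:) (ˈpi.pla:) lo (ˈsa:m) ke.
Foot heads: 1, 3, 6.
Primary stress on the leftmost head = syllable 1.
Primary stress: syllable 1 → ˈku:.ni:.pi.pla:.lo.sa:m.ke.

1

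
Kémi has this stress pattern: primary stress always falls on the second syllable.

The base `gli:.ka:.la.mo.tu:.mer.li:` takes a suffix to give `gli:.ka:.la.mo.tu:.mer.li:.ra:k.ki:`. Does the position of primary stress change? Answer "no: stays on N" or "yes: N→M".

no: stays on 2

Base `gli:.ka:.la.mo.tu:.mer.li:` (7 syllables):
  The word has 7 syllables; the second syllable is syllable 2 (ka:).
  → primary stress on syllable 2.
Suffixed `gli:.ka:.la.mo.tu:.mer.li:.ra:k.ki:` (9 syllables):
  The word has 9 syllables; the second syllable is syllable 2 (ka:).
  → primary stress on syllable 2.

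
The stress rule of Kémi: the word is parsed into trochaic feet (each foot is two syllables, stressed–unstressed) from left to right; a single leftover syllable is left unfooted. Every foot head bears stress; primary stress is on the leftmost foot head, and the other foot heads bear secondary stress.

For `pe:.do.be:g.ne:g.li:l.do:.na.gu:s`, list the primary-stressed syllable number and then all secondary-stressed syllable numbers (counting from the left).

Parse left to right into trochaic (ˈσσ) feet: (ˈpe:.do) (ˈbe:g.ne:g) (ˈli:l.do:) (ˈna.gu:s).
Foot heads (stressed positions): 1, 3, 5, 7.
End Rule Leftmost: primary stress on the leftmost head = syllable 1.
Secondary stress on 3, 5, 7: ˈpe:.do.ˌbe:g.ne:g.ˌli:l.do:.ˌna.gu:s.

primary 1, secondary 3, 5, 7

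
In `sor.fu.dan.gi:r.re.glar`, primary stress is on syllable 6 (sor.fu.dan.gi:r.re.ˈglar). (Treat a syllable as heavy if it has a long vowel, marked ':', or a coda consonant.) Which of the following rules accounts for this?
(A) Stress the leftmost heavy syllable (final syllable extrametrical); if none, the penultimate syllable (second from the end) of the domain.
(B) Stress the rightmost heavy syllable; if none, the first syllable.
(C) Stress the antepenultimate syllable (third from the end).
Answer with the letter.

B

Rule A → syllable 1 (observed: 6).
Rule B → syllable 6 ✓.
Rule C → syllable 4 (observed: 6).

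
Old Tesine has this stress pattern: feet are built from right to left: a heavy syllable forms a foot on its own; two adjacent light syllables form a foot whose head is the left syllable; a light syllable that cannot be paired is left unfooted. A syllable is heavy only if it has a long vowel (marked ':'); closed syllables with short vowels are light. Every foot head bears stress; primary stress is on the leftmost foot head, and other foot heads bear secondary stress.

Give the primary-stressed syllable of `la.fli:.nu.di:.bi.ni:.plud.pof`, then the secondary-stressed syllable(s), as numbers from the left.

Weights: 1 la L, 2 fli: H, 3 nu L, 4 di: H, 5 bi L, 6 ni: H, 7 plud L, 8 pof L.
Parse right to left (heavy = foot alone; LL = one foot; stranded L unfooted): la (ˈfli:) nu (ˈdi:) bi (ˈni:) (ˈplud.pof).
Foot heads: 2, 4, 6, 7.
Primary stress on the leftmost head = syllable 2.
Secondary stress on 4, 6, 7: la.ˈfli:.nu.ˌdi:.bi.ˌni:.ˌplud.pof.

primary 2, secondary 4, 6, 7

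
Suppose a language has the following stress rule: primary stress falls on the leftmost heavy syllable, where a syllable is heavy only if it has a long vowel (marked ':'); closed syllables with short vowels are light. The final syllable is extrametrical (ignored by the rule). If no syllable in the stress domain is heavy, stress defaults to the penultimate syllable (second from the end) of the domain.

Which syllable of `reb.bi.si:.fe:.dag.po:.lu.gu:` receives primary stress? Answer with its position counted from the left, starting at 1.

The final syllable (8, gu:) is extrametrical; the stress domain is syllables 1–7.
Weights: 1 reb L, 2 bi L, 3 si: H, 4 fe: H, 5 dag L, 6 po: H, 7 lu L.
Heavy syllables in the domain: 3, 4, 6. The leftmost is syllable 3 (si:).
Primary stress: syllable 3 → reb.bi.ˈsi:.fe:.dag.po:.lu.gu:.

3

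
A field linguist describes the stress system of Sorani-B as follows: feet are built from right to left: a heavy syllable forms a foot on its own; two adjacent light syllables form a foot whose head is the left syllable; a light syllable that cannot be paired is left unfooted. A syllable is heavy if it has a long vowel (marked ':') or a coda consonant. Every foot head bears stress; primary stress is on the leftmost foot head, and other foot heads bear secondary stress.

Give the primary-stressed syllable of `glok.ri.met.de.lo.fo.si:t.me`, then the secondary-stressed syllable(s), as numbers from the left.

Weights: 1 glok H, 2 ri L, 3 met H, 4 de L, 5 lo L, 6 fo L, 7 si:t H, 8 me L.
Parse right to left (heavy = foot alone; LL = one foot; stranded L unfooted): (ˈglok) ri (ˈmet) de (ˈlo.fo) (ˈsi:t) me.
Foot heads: 1, 3, 5, 7.
Primary stress on the leftmost head = syllable 1.
Secondary stress on 3, 5, 7: ˈglok.ri.ˌmet.de.ˌlo.fo.ˌsi:t.me.

primary 1, secondary 3, 5, 7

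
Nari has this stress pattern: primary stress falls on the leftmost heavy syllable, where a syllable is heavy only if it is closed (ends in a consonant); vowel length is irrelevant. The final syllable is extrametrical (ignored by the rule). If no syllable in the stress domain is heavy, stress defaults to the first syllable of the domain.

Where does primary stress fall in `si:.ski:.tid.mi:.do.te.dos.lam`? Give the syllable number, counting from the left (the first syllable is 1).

The final syllable (8, lam) is extrametrical; the stress domain is syllables 1–7.
Weights: 1 si: L, 2 ski: L, 3 tid H, 4 mi: L, 5 do L, 6 te L, 7 dos H.
Heavy syllables in the domain: 3, 7. The leftmost is syllable 3 (tid).
Primary stress: syllable 3 → si:.ski:.ˈtid.mi:.do.te.dos.lam.

3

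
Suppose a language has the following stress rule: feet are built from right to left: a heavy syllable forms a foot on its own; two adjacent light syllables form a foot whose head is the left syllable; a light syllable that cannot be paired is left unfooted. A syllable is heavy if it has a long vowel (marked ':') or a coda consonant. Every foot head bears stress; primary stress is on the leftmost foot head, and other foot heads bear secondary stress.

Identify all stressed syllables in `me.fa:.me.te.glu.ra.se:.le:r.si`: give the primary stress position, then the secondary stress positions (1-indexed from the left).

primary 2, secondary 3, 5, 7, 8

Weights: 1 me L, 2 fa: H, 3 me L, 4 te L, 5 glu L, 6 ra L, 7 se: H, 8 le:r H, 9 si L.
Parse right to left (heavy = foot alone; LL = one foot; stranded L unfooted): me (ˈfa:) (ˈme.te) (ˈglu.ra) (ˈse:) (ˈle:r) si.
Foot heads: 2, 3, 5, 7, 8.
Primary stress on the leftmost head = syllable 2.
Secondary stress on 3, 5, 7, 8: me.ˈfa:.ˌme.te.ˌglu.ra.ˌse:.ˌle:r.si.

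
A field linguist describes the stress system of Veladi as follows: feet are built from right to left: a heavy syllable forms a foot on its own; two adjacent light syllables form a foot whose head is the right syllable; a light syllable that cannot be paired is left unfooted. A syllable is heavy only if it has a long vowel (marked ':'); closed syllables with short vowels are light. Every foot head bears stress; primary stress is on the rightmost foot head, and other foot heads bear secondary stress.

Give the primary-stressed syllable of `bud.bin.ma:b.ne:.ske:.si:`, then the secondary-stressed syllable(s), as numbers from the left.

primary 6, secondary 2, 3, 4, 5

Weights: 1 bud L, 2 bin L, 3 ma:b H, 4 ne: H, 5 ske: H, 6 si: H.
Parse right to left (heavy = foot alone; LL = one foot; stranded L unfooted): (bud.ˈbin) (ˈma:b) (ˈne:) (ˈske:) (ˈsi:).
Foot heads: 2, 3, 4, 5, 6.
Primary stress on the rightmost head = syllable 6.
Secondary stress on 2, 3, 4, 5: bud.ˌbin.ˌma:b.ˌne:.ˌske:.ˈsi:.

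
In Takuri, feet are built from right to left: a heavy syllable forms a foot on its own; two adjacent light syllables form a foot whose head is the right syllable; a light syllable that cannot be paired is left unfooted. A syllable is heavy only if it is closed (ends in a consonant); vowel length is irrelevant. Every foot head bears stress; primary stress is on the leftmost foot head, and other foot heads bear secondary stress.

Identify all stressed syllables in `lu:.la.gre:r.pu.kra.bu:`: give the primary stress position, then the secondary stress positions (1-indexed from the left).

Weights: 1 lu: L, 2 la L, 3 gre:r H, 4 pu L, 5 kra L, 6 bu: L.
Parse right to left (heavy = foot alone; LL = one foot; stranded L unfooted): (lu:.ˈla) (ˈgre:r) pu (kra.ˈbu:).
Foot heads: 2, 3, 6.
Primary stress on the leftmost head = syllable 2.
Secondary stress on 3, 6: lu:.ˈla.ˌgre:r.pu.kra.ˌbu:.

primary 2, secondary 3, 6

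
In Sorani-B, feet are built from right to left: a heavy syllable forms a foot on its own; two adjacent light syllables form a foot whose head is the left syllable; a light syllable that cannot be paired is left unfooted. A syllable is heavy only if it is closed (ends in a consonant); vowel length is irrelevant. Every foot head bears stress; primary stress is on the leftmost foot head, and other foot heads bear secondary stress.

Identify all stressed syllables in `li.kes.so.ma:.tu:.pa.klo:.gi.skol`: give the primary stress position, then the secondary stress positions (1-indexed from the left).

Weights: 1 li L, 2 kes H, 3 so L, 4 ma: L, 5 tu: L, 6 pa L, 7 klo: L, 8 gi L, 9 skol H.
Parse right to left (heavy = foot alone; LL = one foot; stranded L unfooted): li (ˈkes) (ˈso.ma:) (ˈtu:.pa) (ˈklo:.gi) (ˈskol).
Foot heads: 2, 3, 5, 7, 9.
Primary stress on the leftmost head = syllable 2.
Secondary stress on 3, 5, 7, 9: li.ˈkes.ˌso.ma:.ˌtu:.pa.ˌklo:.gi.ˌskol.

primary 2, secondary 3, 5, 7, 9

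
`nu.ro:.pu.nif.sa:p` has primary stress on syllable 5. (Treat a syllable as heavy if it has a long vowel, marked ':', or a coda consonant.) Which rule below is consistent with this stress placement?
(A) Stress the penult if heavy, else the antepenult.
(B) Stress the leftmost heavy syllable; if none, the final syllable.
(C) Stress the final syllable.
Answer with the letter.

Rule A → syllable 4 (observed: 5).
Rule B → syllable 2 (observed: 5).
Rule C → syllable 5 ✓.

C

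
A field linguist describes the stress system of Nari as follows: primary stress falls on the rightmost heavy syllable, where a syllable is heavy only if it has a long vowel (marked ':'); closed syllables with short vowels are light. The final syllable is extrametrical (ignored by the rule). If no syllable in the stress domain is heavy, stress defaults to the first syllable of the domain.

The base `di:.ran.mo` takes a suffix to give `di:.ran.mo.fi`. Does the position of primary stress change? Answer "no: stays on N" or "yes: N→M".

no: stays on 1

Base `di:.ran.mo` (3 syllables):
  The final syllable (3, mo) is extrametrical; the stress domain is syllables 1–2.
  Weights: 1 di: H, 2 ran L.
  Heavy syllables in the domain: 1. The rightmost is syllable 1 (di:).
  → primary stress on syllable 1.
Suffixed `di:.ran.mo.fi` (4 syllables):
  The final syllable (4, fi) is extrametrical; the stress domain is syllables 1–3.
  Weights: 1 di: H, 2 ran L, 3 mo L.
  Heavy syllables in the domain: 1. The rightmost is syllable 1 (di:).
  → primary stress on syllable 1.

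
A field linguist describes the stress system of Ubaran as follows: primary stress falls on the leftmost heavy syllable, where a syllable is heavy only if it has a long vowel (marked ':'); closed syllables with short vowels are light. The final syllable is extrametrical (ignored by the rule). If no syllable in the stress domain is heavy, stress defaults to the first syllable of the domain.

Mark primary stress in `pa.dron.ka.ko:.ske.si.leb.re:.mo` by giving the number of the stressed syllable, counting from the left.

The final syllable (9, mo) is extrametrical; the stress domain is syllables 1–8.
Weights: 1 pa L, 2 dron L, 3 ka L, 4 ko: H, 5 ske L, 6 si L, 7 leb L, 8 re: H.
Heavy syllables in the domain: 4, 8. The leftmost is syllable 4 (ko:).
Primary stress: syllable 4 → pa.dron.ka.ˈko:.ske.si.leb.re:.mo.

4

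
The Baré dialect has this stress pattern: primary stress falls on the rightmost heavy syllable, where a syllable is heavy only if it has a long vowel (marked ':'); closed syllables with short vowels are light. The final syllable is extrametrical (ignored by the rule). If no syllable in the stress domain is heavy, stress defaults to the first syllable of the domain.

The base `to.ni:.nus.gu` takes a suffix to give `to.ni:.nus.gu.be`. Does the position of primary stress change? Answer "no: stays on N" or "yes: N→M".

no: stays on 2

Base `to.ni:.nus.gu` (4 syllables):
  The final syllable (4, gu) is extrametrical; the stress domain is syllables 1–3.
  Weights: 1 to L, 2 ni: H, 3 nus L.
  Heavy syllables in the domain: 2. The rightmost is syllable 2 (ni:).
  → primary stress on syllable 2.
Suffixed `to.ni:.nus.gu.be` (5 syllables):
  The final syllable (5, be) is extrametrical; the stress domain is syllables 1–4.
  Weights: 1 to L, 2 ni: H, 3 nus L, 4 gu L.
  Heavy syllables in the domain: 2. The rightmost is syllable 2 (ni:).
  → primary stress on syllable 2.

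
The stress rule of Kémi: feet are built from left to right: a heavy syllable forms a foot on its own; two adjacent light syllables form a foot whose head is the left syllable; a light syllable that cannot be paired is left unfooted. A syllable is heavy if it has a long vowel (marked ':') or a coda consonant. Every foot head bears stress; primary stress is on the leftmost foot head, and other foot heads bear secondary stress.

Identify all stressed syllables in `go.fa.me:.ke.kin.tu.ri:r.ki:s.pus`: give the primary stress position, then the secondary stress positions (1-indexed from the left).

Weights: 1 go L, 2 fa L, 3 me: H, 4 ke L, 5 kin H, 6 tu L, 7 ri:r H, 8 ki:s H, 9 pus H.
Parse left to right (heavy = foot alone; LL = one foot; stranded L unfooted): (ˈgo.fa) (ˈme:) ke (ˈkin) tu (ˈri:r) (ˈki:s) (ˈpus).
Foot heads: 1, 3, 5, 7, 8, 9.
Primary stress on the leftmost head = syllable 1.
Secondary stress on 3, 5, 7, 8, 9: ˈgo.fa.ˌme:.ke.ˌkin.tu.ˌri:r.ˌki:s.ˌpus.

primary 1, secondary 3, 5, 7, 8, 9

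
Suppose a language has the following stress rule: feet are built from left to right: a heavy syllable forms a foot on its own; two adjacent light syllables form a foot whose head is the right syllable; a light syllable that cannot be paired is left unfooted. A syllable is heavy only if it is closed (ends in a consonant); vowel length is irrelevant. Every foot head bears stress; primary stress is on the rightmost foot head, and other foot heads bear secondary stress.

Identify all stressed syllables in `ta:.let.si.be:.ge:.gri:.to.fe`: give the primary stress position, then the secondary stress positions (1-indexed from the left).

Weights: 1 ta: L, 2 let H, 3 si L, 4 be: L, 5 ge: L, 6 gri: L, 7 to L, 8 fe L.
Parse left to right (heavy = foot alone; LL = one foot; stranded L unfooted): ta: (ˈlet) (si.ˈbe:) (ge:.ˈgri:) (to.ˈfe).
Foot heads: 2, 4, 6, 8.
Primary stress on the rightmost head = syllable 8.
Secondary stress on 2, 4, 6: ta:.ˌlet.si.ˌbe:.ge:.ˌgri:.to.ˈfe.

primary 8, secondary 2, 4, 6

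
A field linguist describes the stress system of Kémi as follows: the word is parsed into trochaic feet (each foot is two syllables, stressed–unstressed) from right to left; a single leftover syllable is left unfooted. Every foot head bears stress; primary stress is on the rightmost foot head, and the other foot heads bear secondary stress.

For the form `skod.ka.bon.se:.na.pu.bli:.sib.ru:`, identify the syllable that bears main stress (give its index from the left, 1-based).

Parse right to left into trochaic (ˈσσ) feet: skod (ˈka.bon) (ˈse:.na) (ˈpu.bli:) (ˈsib.ru:). Syllable 1 is left unfooted.
Foot heads (stressed positions): 2, 4, 6, 8.
End Rule Rightmost: primary stress on the rightmost head = syllable 8.
Primary stress: syllable 8 → skod.ka.bon.se:.na.pu.bli:.ˈsib.ru:.

8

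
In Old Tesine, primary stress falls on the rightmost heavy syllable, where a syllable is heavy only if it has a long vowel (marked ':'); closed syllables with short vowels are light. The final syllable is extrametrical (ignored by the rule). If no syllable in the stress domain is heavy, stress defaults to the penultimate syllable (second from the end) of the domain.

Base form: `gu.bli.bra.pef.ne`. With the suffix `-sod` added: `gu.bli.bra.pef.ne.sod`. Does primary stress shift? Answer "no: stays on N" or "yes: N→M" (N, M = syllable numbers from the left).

Base `gu.bli.bra.pef.ne` (5 syllables):
  The final syllable (5, ne) is extrametrical; the stress domain is syllables 1–4.
  Weights: 1 gu L, 2 bli L, 3 bra L, 4 pef L.
  No heavy syllable in the domain; default to the penultimate syllable (second from the end) of the domain = syllable 3.
  → primary stress on syllable 3.
Suffixed `gu.bli.bra.pef.ne.sod` (6 syllables):
  The final syllable (6, sod) is extrametrical; the stress domain is syllables 1–5.
  Weights: 1 gu L, 2 bli L, 3 bra L, 4 pef L, 5 ne L.
  No heavy syllable in the domain; default to the penultimate syllable (second from the end) of the domain = syllable 4.
  → primary stress on syllable 4.

yes: 3→4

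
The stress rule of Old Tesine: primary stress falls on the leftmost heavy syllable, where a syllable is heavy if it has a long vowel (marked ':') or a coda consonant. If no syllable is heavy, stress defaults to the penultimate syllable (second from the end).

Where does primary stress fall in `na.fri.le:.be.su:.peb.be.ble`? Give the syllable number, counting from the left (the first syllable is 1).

Weights: 1 na L, 2 fri L, 3 le: H, 4 be L, 5 su: H, 6 peb H, 7 be L, 8 ble L.
Heavy syllables in the domain: 3, 5, 6. The leftmost is syllable 3 (le:).
Primary stress: syllable 3 → na.fri.ˈle:.be.su:.peb.be.ble.

3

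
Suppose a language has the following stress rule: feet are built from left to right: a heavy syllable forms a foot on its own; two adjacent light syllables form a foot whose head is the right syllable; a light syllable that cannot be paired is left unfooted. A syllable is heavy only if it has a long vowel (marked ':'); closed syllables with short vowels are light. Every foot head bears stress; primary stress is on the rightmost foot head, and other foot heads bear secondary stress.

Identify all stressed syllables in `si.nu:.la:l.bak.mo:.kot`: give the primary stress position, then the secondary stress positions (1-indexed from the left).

primary 5, secondary 2, 3

Weights: 1 si L, 2 nu: H, 3 la:l H, 4 bak L, 5 mo: H, 6 kot L.
Parse left to right (heavy = foot alone; LL = one foot; stranded L unfooted): si (ˈnu:) (ˈla:l) bak (ˈmo:) kot.
Foot heads: 2, 3, 5.
Primary stress on the rightmost head = syllable 5.
Secondary stress on 2, 3: si.ˌnu:.ˌla:l.bak.ˈmo:.kot.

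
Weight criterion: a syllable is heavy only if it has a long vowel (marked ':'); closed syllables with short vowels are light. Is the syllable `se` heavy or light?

light

`se`: short vowel, open (no coda). Short vowel → light.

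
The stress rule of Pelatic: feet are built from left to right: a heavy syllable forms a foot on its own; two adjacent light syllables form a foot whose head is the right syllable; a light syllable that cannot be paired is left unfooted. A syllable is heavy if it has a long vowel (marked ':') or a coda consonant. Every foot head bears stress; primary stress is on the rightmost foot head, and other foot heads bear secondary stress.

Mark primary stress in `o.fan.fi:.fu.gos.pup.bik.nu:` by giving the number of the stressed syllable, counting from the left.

Weights: 1 o L, 2 fan H, 3 fi: H, 4 fu L, 5 gos H, 6 pup H, 7 bik H, 8 nu: H.
Parse left to right (heavy = foot alone; LL = one foot; stranded L unfooted): o (ˈfan) (ˈfi:) fu (ˈgos) (ˈpup) (ˈbik) (ˈnu:).
Foot heads: 2, 3, 5, 6, 7, 8.
Primary stress on the rightmost head = syllable 8.
Primary stress: syllable 8 → o.fan.fi:.fu.gos.pup.bik.ˈnu:.

8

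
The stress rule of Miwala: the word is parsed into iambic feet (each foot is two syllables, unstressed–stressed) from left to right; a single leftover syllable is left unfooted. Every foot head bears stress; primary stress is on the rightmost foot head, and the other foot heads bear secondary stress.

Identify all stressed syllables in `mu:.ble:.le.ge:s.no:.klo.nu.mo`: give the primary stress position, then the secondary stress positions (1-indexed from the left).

Parse left to right into iambic (σˈσ) feet: (mu:.ˈble:) (le.ˈge:s) (no:.ˈklo) (nu.ˈmo).
Foot heads (stressed positions): 2, 4, 6, 8.
End Rule Rightmost: primary stress on the rightmost head = syllable 8.
Secondary stress on 2, 4, 6: mu:.ˌble:.le.ˌge:s.no:.ˌklo.nu.ˈmo.

primary 8, secondary 2, 4, 6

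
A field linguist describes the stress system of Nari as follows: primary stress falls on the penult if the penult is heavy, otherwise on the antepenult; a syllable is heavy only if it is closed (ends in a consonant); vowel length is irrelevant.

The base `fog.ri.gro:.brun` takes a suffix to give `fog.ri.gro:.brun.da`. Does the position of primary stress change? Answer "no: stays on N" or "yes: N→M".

yes: 2→4

Base `fog.ri.gro:.brun` (4 syllables):
  Weights: 2 ri L, 3 gro: L, 4 brun H.
  The penult (syllable 3, gro:) is light, so stress falls on the antepenult (syllable 2, ri).
  → primary stress on syllable 2.
Suffixed `fog.ri.gro:.brun.da` (5 syllables):
  Weights: 3 gro: L, 4 brun H, 5 da L.
  The penult (syllable 4, brun) is heavy, so it takes stress.
  → primary stress on syllable 4.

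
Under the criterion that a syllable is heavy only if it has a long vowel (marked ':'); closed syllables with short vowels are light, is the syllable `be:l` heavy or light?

heavy

`be:l`: long vowel, closed (coda /l/). Long vowel → heavy.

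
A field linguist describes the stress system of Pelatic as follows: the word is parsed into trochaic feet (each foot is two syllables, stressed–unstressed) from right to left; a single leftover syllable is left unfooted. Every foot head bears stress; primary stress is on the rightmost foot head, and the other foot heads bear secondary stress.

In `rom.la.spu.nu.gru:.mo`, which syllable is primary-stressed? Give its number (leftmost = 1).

Parse right to left into trochaic (ˈσσ) feet: (ˈrom.la) (ˈspu.nu) (ˈgru:.mo).
Foot heads (stressed positions): 1, 3, 5.
End Rule Rightmost: primary stress on the rightmost head = syllable 5.
Primary stress: syllable 5 → rom.la.spu.nu.ˈgru:.mo.

5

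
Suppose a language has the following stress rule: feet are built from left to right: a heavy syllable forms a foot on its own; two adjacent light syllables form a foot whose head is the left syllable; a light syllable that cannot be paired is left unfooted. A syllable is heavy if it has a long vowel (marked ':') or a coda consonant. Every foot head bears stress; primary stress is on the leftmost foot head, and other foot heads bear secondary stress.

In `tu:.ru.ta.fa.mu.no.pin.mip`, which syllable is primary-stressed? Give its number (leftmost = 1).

1

Weights: 1 tu: H, 2 ru L, 3 ta L, 4 fa L, 5 mu L, 6 no L, 7 pin H, 8 mip H.
Parse left to right (heavy = foot alone; LL = one foot; stranded L unfooted): (ˈtu:) (ˈru.ta) (ˈfa.mu) no (ˈpin) (ˈmip).
Foot heads: 1, 2, 4, 7, 8.
Primary stress on the leftmost head = syllable 1.
Primary stress: syllable 1 → ˈtu:.ru.ta.fa.mu.no.pin.mip.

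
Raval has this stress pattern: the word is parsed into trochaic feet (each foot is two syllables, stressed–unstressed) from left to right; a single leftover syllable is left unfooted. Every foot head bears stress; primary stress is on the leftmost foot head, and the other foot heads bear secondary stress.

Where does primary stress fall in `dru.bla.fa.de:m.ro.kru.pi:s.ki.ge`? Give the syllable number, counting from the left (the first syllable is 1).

1

Parse left to right into trochaic (ˈσσ) feet: (ˈdru.bla) (ˈfa.de:m) (ˈro.kru) (ˈpi:s.ki) ge. Syllable 9 is left unfooted.
Foot heads (stressed positions): 1, 3, 5, 7.
End Rule Leftmost: primary stress on the leftmost head = syllable 1.
Primary stress: syllable 1 → ˈdru.bla.fa.de:m.ro.kru.pi:s.ki.ge.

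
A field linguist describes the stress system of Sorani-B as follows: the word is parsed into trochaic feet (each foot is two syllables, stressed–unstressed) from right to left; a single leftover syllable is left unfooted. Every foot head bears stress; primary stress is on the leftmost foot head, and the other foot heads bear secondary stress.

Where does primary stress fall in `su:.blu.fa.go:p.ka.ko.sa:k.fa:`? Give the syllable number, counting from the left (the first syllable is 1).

1

Parse right to left into trochaic (ˈσσ) feet: (ˈsu:.blu) (ˈfa.go:p) (ˈka.ko) (ˈsa:k.fa:).
Foot heads (stressed positions): 1, 3, 5, 7.
End Rule Leftmost: primary stress on the leftmost head = syllable 1.
Primary stress: syllable 1 → ˈsu:.blu.fa.go:p.ka.ko.sa:k.fa:.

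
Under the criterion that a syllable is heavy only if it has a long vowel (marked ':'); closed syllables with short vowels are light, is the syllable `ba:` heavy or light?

`ba:`: long vowel, open (no coda). Long vowel → heavy.

heavy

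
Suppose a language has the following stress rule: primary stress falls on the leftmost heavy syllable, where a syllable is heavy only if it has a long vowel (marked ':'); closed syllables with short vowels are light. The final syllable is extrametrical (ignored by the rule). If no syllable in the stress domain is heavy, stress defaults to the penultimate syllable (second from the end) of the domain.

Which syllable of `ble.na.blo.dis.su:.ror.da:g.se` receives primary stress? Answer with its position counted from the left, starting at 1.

5

The final syllable (8, se) is extrametrical; the stress domain is syllables 1–7.
Weights: 1 ble L, 2 na L, 3 blo L, 4 dis L, 5 su: H, 6 ror L, 7 da:g H.
Heavy syllables in the domain: 5, 7. The leftmost is syllable 5 (su:).
Primary stress: syllable 5 → ble.na.blo.dis.ˈsu:.ror.da:g.se.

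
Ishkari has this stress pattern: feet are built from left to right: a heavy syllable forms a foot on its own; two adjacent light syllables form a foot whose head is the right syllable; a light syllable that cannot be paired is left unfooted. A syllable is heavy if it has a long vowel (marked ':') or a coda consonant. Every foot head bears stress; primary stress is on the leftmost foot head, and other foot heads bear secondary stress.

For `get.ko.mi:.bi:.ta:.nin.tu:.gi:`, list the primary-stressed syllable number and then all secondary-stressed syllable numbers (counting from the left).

Weights: 1 get H, 2 ko L, 3 mi: H, 4 bi: H, 5 ta: H, 6 nin H, 7 tu: H, 8 gi: H.
Parse left to right (heavy = foot alone; LL = one foot; stranded L unfooted): (ˈget) ko (ˈmi:) (ˈbi:) (ˈta:) (ˈnin) (ˈtu:) (ˈgi:).
Foot heads: 1, 3, 4, 5, 6, 7, 8.
Primary stress on the leftmost head = syllable 1.
Secondary stress on 3, 4, 5, 6, 7, 8: ˈget.ko.ˌmi:.ˌbi:.ˌta:.ˌnin.ˌtu:.ˌgi:.

primary 1, secondary 3, 4, 5, 6, 7, 8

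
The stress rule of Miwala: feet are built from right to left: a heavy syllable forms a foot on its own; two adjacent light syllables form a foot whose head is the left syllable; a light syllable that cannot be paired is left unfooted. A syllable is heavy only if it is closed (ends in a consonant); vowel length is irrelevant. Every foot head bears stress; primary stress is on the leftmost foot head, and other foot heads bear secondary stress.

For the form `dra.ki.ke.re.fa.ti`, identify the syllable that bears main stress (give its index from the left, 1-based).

Weights: 1 dra L, 2 ki L, 3 ke L, 4 re L, 5 fa L, 6 ti L.
Parse right to left (heavy = foot alone; LL = one foot; stranded L unfooted): (ˈdra.ki) (ˈke.re) (ˈfa.ti).
Foot heads: 1, 3, 5.
Primary stress on the leftmost head = syllable 1.
Primary stress: syllable 1 → ˈdra.ki.ke.re.fa.ti.

1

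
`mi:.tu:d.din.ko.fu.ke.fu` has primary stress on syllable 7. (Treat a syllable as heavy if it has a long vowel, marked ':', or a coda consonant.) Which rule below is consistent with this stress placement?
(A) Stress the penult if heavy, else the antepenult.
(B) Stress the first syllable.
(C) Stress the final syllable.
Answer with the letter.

C

Rule A → syllable 5 (observed: 7).
Rule B → syllable 1 (observed: 7).
Rule C → syllable 7 ✓.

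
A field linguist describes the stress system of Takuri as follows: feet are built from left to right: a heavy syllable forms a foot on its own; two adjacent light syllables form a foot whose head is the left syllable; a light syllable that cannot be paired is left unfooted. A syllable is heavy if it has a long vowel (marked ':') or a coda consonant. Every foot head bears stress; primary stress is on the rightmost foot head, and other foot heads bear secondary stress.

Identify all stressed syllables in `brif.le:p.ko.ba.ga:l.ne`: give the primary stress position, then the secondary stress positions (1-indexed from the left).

primary 5, secondary 1, 2, 3

Weights: 1 brif H, 2 le:p H, 3 ko L, 4 ba L, 5 ga:l H, 6 ne L.
Parse left to right (heavy = foot alone; LL = one foot; stranded L unfooted): (ˈbrif) (ˈle:p) (ˈko.ba) (ˈga:l) ne.
Foot heads: 1, 2, 3, 5.
Primary stress on the rightmost head = syllable 5.
Secondary stress on 1, 2, 3: ˌbrif.ˌle:p.ˌko.ba.ˈga:l.ne.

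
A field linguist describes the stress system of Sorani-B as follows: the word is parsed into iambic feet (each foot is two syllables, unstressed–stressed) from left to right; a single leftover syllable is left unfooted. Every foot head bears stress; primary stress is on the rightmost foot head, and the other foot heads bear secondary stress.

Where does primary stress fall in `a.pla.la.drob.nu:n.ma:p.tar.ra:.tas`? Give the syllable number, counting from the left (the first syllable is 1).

Parse left to right into iambic (σˈσ) feet: (a.ˈpla) (la.ˈdrob) (nu:n.ˈma:p) (tar.ˈra:) tas. Syllable 9 is left unfooted.
Foot heads (stressed positions): 2, 4, 6, 8.
End Rule Rightmost: primary stress on the rightmost head = syllable 8.
Primary stress: syllable 8 → a.pla.la.drob.nu:n.ma:p.tar.ˈra:.tas.

8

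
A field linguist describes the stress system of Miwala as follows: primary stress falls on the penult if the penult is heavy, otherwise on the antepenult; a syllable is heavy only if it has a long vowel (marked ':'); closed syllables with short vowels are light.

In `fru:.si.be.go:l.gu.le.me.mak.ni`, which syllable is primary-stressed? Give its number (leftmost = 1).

Weights: 7 me L, 8 mak L, 9 ni L.
The penult (syllable 8, mak) is light, so stress falls on the antepenult (syllable 7, me).
Primary stress: syllable 7 → fru:.si.be.go:l.gu.le.ˈme.mak.ni.

7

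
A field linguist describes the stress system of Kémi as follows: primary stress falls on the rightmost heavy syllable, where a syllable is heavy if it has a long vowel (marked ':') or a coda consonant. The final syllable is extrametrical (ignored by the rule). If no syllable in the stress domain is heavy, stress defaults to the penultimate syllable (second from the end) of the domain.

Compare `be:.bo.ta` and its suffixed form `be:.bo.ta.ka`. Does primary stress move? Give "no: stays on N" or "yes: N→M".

no: stays on 1

Base `be:.bo.ta` (3 syllables):
  The final syllable (3, ta) is extrametrical; the stress domain is syllables 1–2.
  Weights: 1 be: H, 2 bo L.
  Heavy syllables in the domain: 1. The rightmost is syllable 1 (be:).
  → primary stress on syllable 1.
Suffixed `be:.bo.ta.ka` (4 syllables):
  The final syllable (4, ka) is extrametrical; the stress domain is syllables 1–3.
  Weights: 1 be: H, 2 bo L, 3 ta L.
  Heavy syllables in the domain: 1. The rightmost is syllable 1 (be:).
  → primary stress on syllable 1.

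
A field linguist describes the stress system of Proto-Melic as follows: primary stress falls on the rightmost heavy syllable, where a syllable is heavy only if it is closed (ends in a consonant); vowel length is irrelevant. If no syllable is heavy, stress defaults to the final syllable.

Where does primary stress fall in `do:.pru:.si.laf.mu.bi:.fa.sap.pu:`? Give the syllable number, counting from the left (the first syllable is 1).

Weights: 1 do: L, 2 pru: L, 3 si L, 4 laf H, 5 mu L, 6 bi: L, 7 fa L, 8 sap H, 9 pu: L.
Heavy syllables in the domain: 4, 8. The rightmost is syllable 8 (sap).
Primary stress: syllable 8 → do:.pru:.si.laf.mu.bi:.fa.ˈsap.pu:.

8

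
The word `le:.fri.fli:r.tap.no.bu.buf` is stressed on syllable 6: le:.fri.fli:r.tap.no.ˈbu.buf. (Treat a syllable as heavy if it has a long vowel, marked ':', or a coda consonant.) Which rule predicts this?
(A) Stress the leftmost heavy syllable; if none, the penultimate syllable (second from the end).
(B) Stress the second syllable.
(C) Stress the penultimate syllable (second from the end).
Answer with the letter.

Rule A → syllable 1 (observed: 6).
Rule B → syllable 2 (observed: 6).
Rule C → syllable 6 ✓.

C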